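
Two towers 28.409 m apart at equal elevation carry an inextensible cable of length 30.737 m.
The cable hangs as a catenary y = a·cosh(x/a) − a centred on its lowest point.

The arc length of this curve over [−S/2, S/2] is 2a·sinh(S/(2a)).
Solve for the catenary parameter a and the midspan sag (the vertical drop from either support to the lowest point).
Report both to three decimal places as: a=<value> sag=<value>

seed: a₀ = √(S³/(24(L−S))) = √(28.409³/(24·2.328)) = 20.257545
iter 1: u=0.701196  f(a)=+5.791e-02  f'(a)=-2.413e-01  a ← 20.257545 − (+5.791e-02/-2.413e-01) = 20.497477
iter 2: u=0.692988  f(a)=+1.045e-03  f'(a)=-2.327e-01  a ← 20.497477 − (+1.045e-03/-2.327e-01) = 20.501967
iter 3: u=0.692836  f(a)=+3.541e-07  f'(a)=-2.325e-01  a ← 20.501967 − (+3.541e-07/-2.325e-01) = 20.501969
iter 4: u=0.692836  f(a)=+4.619e-14  f'(a)=-2.325e-01  a ← 20.501969 − (+4.619e-14/-2.325e-01) = 20.501969
converged: |Δa| < 1e-12 after 4 iterations
sag = a·(cosh(S/(2a)) − 1) = 20.501969·(cosh(0.692836) − 1) = 5.120707
T_max/T_min = cosh(S/(2a)) = 1.249767

a=20.502 sag=5.121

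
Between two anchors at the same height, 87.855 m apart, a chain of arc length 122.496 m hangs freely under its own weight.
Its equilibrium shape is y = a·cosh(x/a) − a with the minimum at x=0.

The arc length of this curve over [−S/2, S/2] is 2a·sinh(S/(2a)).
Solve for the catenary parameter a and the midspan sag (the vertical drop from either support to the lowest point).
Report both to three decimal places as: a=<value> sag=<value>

seed: a₀ = √(S³/(24(L−S))) = √(87.855³/(24·34.641)) = 28.559388
iter 1: u=1.538111  f(a)=+4.336e+00  f'(a)=-3.050e+00  a ← 28.559388 − (+4.336e+00/-3.050e+00) = 29.980876
iter 2: u=1.465184  f(a)=+3.448e-01  f'(a)=-2.583e+00  a ← 29.980876 − (+3.448e-01/-2.583e+00) = 30.114350
iter 3: u=1.458690  f(a)=+2.596e-03  f'(a)=-2.544e+00  a ← 30.114350 − (+2.596e-03/-2.544e+00) = 30.115371
iter 4: u=1.458641  f(a)=+1.496e-07  f'(a)=-2.544e+00  a ← 30.115371 − (+1.496e-07/-2.544e+00) = 30.115371
iter 5: u=1.458641  f(a)=-1.421e-14  f'(a)=-2.544e+00  a ← 30.115371 − (-1.421e-14/-2.544e+00) = 30.115371
converged: |Δa| < 1e-12 after 5 iterations
sag = a·(cosh(S/(2a)) − 1) = 30.115371·(cosh(1.458641) − 1) = 38.136025
T_max/T_min = cosh(S/(2a)) = 2.266331

a=30.115 sag=38.136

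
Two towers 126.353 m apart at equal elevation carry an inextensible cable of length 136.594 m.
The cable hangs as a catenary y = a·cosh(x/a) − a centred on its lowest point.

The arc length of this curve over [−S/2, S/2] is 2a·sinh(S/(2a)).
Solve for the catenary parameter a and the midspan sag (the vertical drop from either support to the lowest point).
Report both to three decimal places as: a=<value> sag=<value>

a=91.676 sag=22.644

seed: a₀ = √(S³/(24(L−S))) = √(126.353³/(24·10.241)) = 90.594438
iter 1: u=0.697355  f(a)=+2.519e-01  f'(a)=-2.373e-01  a ← 90.594438 − (+2.519e-01/-2.373e-01) = 91.656152
iter 2: u=0.689277  f(a)=+4.497e-03  f'(a)=-2.289e-01  a ← 91.656152 − (+4.497e-03/-2.289e-01) = 91.675801
iter 3: u=0.689130  f(a)=+1.491e-06  f'(a)=-2.287e-01  a ← 91.675801 − (+1.491e-06/-2.287e-01) = 91.675807
iter 4: u=0.689129  f(a)=+1.705e-13  f'(a)=-2.287e-01  a ← 91.675807 − (+1.705e-13/-2.287e-01) = 91.675807
converged: |Δa| < 1e-12 after 4 iterations
sag = a·(cosh(S/(2a)) − 1) = 91.675807·(cosh(0.689129) − 1) = 22.643631
T_max/T_min = cosh(S/(2a)) = 1.246997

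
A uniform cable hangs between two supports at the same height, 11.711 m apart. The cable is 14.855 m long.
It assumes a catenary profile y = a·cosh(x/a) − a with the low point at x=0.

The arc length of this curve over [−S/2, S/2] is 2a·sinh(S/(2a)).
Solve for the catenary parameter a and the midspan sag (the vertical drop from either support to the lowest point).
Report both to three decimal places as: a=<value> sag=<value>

a=4.789 sag=4.049

seed: a₀ = √(S³/(24(L−S))) = √(11.711³/(24·3.144)) = 4.613644
iter 1: u=1.269170  f(a)=+2.631e-01  f'(a)=-1.595e+00  a ← 4.613644 − (+2.631e-01/-1.595e+00) = 4.778579
iter 2: u=1.225364  f(a)=+1.477e-02  f'(a)=-1.421e+00  a ← 4.778579 − (+1.477e-02/-1.421e+00) = 4.788974
iter 3: u=1.222705  f(a)=+5.265e-05  f'(a)=-1.411e+00  a ← 4.788974 − (+5.265e-05/-1.411e+00) = 4.789011
iter 4: u=1.222695  f(a)=+6.743e-10  f'(a)=-1.411e+00  a ← 4.789011 − (+6.743e-10/-1.411e+00) = 4.789011
iter 5: u=1.222695  f(a)=+0.000e+00  f'(a)=-1.411e+00  a ← 4.789011 − (+0.000e+00/-1.411e+00) = 4.789011
converged: |Δa| < 1e-12 after 5 iterations
sag = a·(cosh(S/(2a)) − 1) = 4.789011·(cosh(1.222695) − 1) = 4.048544
T_max/T_min = cosh(S/(2a)) = 1.845382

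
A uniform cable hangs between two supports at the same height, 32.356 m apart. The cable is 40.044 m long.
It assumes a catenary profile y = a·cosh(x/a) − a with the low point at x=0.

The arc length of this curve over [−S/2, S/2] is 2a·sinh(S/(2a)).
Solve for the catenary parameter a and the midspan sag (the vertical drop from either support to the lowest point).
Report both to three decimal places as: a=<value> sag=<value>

seed: a₀ = √(S³/(24(L−S))) = √(32.356³/(24·7.688)) = 13.549396
iter 1: u=1.194002  f(a)=+5.670e-01  f'(a)=-1.305e+00  a ← 13.549396 − (+5.670e-01/-1.305e+00) = 13.983854
iter 2: u=1.156906  f(a)=+2.841e-02  f'(a)=-1.177e+00  a ← 13.983854 − (+2.841e-02/-1.177e+00) = 14.007990
iter 3: u=1.154912  f(a)=+7.968e-05  f'(a)=-1.171e+00  a ← 14.007990 − (+7.968e-05/-1.171e+00) = 14.008058
iter 4: u=1.154907  f(a)=+6.306e-10  f'(a)=-1.171e+00  a ← 14.008058 − (+6.306e-10/-1.171e+00) = 14.008058
iter 5: u=1.154907  f(a)=+0.000e+00  f'(a)=-1.171e+00  a ← 14.008058 − (+0.000e+00/-1.171e+00) = 14.008058
converged: |Δa| < 1e-12 after 5 iterations
sag = a·(cosh(S/(2a)) − 1) = 14.008058·(cosh(1.154907) − 1) = 10.427698
T_max/T_min = cosh(S/(2a)) = 1.744407

a=14.008 sag=10.428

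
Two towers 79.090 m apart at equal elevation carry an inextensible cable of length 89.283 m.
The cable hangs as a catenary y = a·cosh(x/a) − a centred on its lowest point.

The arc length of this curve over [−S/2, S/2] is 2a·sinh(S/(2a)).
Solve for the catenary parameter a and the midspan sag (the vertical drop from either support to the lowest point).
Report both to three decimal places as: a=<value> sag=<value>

seed: a₀ = √(S³/(24(L−S))) = √(79.090³/(24·10.193)) = 44.970294
iter 1: u=0.879358  f(a)=+4.014e-01  f'(a)=-4.894e-01  a ← 44.970294 − (+4.014e-01/-4.894e-01) = 45.790619
iter 2: u=0.863605  f(a)=+1.125e-02  f'(a)=-4.623e-01  a ← 45.790619 − (+1.125e-02/-4.623e-01) = 45.814949
iter 3: u=0.863146  f(a)=+9.394e-06  f'(a)=-4.615e-01  a ← 45.814949 − (+9.394e-06/-4.615e-01) = 45.814969
iter 4: u=0.863146  f(a)=+6.565e-12  f'(a)=-4.615e-01  a ← 45.814969 − (+6.565e-12/-4.615e-01) = 45.814969
converged: |Δa| < 1e-12 after 4 iterations
sag = a·(cosh(S/(2a)) − 1) = 45.814969·(cosh(0.863146) − 1) = 18.152796
T_max/T_min = cosh(S/(2a)) = 1.396220

a=45.815 sag=18.153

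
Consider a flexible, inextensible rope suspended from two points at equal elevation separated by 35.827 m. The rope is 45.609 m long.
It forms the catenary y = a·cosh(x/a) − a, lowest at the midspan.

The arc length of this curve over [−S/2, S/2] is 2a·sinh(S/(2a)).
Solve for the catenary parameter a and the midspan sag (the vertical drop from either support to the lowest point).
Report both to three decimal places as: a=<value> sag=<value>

a=14.536 sag=12.507

seed: a₀ = √(S³/(24(L−S))) = √(35.827³/(24·9.782)) = 13.995751
iter 1: u=1.279924  f(a)=+8.332e-01  f'(a)=-1.641e+00  a ← 13.995751 − (+8.332e-01/-1.641e+00) = 14.503608
iter 2: u=1.235106  f(a)=+4.750e-02  f'(a)=-1.458e+00  a ← 14.503608 − (+4.750e-02/-1.458e+00) = 14.536176
iter 3: u=1.232339  f(a)=+1.750e-04  f'(a)=-1.448e+00  a ← 14.536176 − (+1.750e-04/-1.448e+00) = 14.536297
iter 4: u=1.232329  f(a)=+2.395e-09  f'(a)=-1.448e+00  a ← 14.536297 − (+2.395e-09/-1.448e+00) = 14.536297
iter 5: u=1.232329  f(a)=+0.000e+00  f'(a)=-1.448e+00  a ← 14.536297 − (+0.000e+00/-1.448e+00) = 14.536297
converged: |Δa| < 1e-12 after 5 iterations
sag = a·(cosh(S/(2a)) − 1) = 14.536297·(cosh(1.232329) − 1) = 12.507171
T_max/T_min = cosh(S/(2a)) = 1.860410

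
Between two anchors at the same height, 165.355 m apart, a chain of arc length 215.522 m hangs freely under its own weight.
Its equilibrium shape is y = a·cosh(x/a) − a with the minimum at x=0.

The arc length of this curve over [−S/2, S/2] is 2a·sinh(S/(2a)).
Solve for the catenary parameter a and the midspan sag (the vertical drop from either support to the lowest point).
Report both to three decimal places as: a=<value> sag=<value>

a=63.893 sag=61.386

seed: a₀ = √(S³/(24(L−S))) = √(165.355³/(24·50.167)) = 61.278949
iter 1: u=1.349199  f(a)=+4.769e+00  f'(a)=-1.955e+00  a ← 61.278949 − (+4.769e+00/-1.955e+00) = 63.717820
iter 2: u=1.297557  f(a)=+2.995e-01  f'(a)=-1.717e+00  a ← 63.717820 − (+2.995e-01/-1.717e+00) = 63.892261
iter 3: u=1.294014  f(a)=+1.356e-03  f'(a)=-1.701e+00  a ← 63.892261 − (+1.356e-03/-1.701e+00) = 63.893058
iter 4: u=1.293998  f(a)=+2.809e-08  f'(a)=-1.701e+00  a ← 63.893058 − (+2.809e-08/-1.701e+00) = 63.893058
iter 5: u=1.293998  f(a)=+0.000e+00  f'(a)=-1.701e+00  a ← 63.893058 − (+0.000e+00/-1.701e+00) = 63.893058
converged: |Δa| < 1e-12 after 5 iterations
sag = a·(cosh(S/(2a)) − 1) = 63.893058·(cosh(1.293998) − 1) = 61.385655
T_max/T_min = cosh(S/(2a)) = 1.960756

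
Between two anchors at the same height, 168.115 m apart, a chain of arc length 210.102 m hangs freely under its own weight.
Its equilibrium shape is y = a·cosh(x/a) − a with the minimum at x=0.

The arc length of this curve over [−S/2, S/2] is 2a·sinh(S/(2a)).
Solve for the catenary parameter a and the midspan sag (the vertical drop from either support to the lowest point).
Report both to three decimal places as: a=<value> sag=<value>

a=71.104 sag=55.748

seed: a₀ = √(S³/(24(L−S))) = √(168.115³/(24·41.987)) = 68.666776
iter 1: u=1.224136  f(a)=+3.261e+00  f'(a)=-1.416e+00  a ← 68.666776 − (+3.261e+00/-1.416e+00) = 70.968970
iter 2: u=1.184426  f(a)=+1.712e-01  f'(a)=-1.271e+00  a ← 70.968970 − (+1.712e-01/-1.271e+00) = 71.103617
iter 3: u=1.182183  f(a)=+5.294e-04  f'(a)=-1.263e+00  a ← 71.103617 − (+5.294e-04/-1.263e+00) = 71.104036
iter 4: u=1.182176  f(a)=+5.101e-09  f'(a)=-1.263e+00  a ← 71.104036 − (+5.101e-09/-1.263e+00) = 71.104036
iter 5: u=1.182176  f(a)=+2.842e-14  f'(a)=-1.263e+00  a ← 71.104036 − (+2.842e-14/-1.263e+00) = 71.104036
converged: |Δa| < 1e-12 after 5 iterations
sag = a·(cosh(S/(2a)) − 1) = 71.104036·(cosh(1.182176) − 1) = 55.748227
T_max/T_min = cosh(S/(2a)) = 1.784037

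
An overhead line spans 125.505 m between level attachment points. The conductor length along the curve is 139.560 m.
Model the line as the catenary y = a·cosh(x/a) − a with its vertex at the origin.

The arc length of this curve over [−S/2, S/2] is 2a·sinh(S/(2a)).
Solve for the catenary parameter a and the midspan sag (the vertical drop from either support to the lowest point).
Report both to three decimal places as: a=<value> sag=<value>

seed: a₀ = √(S³/(24(L−S))) = √(125.505³/(24·14.055)) = 76.554460
iter 1: u=0.819711  f(a)=+4.798e-01  f'(a)=-3.925e-01  a ← 76.554460 − (+4.798e-01/-3.925e-01) = 77.777053
iter 2: u=0.806825  f(a)=+1.174e-02  f'(a)=-3.735e-01  a ← 77.777053 − (+1.174e-02/-3.735e-01) = 77.808477
iter 3: u=0.806500  f(a)=+7.411e-06  f'(a)=-3.730e-01  a ← 77.808477 − (+7.411e-06/-3.730e-01) = 77.808497
iter 4: u=0.806499  f(a)=+2.956e-12  f'(a)=-3.730e-01  a ← 77.808497 − (+2.956e-12/-3.730e-01) = 77.808497
converged: |Δa| < 1e-12 after 4 iterations
sag = a·(cosh(S/(2a)) − 1) = 77.808497·(cosh(0.806499) − 1) = 26.706624
T_max/T_min = cosh(S/(2a)) = 1.343235

a=77.808 sag=26.707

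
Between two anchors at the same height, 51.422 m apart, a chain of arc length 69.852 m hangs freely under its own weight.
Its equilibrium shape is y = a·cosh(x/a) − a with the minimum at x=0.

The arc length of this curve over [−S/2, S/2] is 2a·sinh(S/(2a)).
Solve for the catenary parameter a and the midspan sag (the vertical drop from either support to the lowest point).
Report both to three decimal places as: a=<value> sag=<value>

a=18.407 sag=21.073

seed: a₀ = √(S³/(24(L−S))) = √(51.422³/(24·18.430)) = 17.532957
iter 1: u=1.466438  f(a)=+2.086e+00  f'(a)=-2.591e+00  a ← 17.532957 − (+2.086e+00/-2.591e+00) = 18.338259
iter 2: u=1.402041  f(a)=+1.523e-01  f'(a)=-2.225e+00  a ← 18.338259 − (+1.523e-01/-2.225e+00) = 18.406733
iter 3: u=1.396826  f(a)=+9.538e-04  f'(a)=-2.197e+00  a ← 18.406733 − (+9.538e-04/-2.197e+00) = 18.407167
iter 4: u=1.396793  f(a)=+3.791e-08  f'(a)=-2.197e+00  a ← 18.407167 − (+3.791e-08/-2.197e+00) = 18.407167
iter 5: u=1.396793  f(a)=-1.421e-14  f'(a)=-2.197e+00  a ← 18.407167 − (-1.421e-14/-2.197e+00) = 18.407167
converged: |Δa| < 1e-12 after 5 iterations
sag = a·(cosh(S/(2a)) − 1) = 18.407167·(cosh(1.396793) − 1) = 21.072565
T_max/T_min = cosh(S/(2a)) = 2.144802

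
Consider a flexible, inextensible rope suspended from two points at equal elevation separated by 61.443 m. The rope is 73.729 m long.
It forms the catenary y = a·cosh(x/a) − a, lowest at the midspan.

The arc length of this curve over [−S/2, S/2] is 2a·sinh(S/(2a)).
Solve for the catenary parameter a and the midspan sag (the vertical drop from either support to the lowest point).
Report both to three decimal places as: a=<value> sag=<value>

a=28.853 sag=17.960

seed: a₀ = √(S³/(24(L−S))) = √(61.443³/(24·12.286)) = 28.047732
iter 1: u=1.095329  f(a)=+7.584e-01  f'(a)=-9.858e-01  a ← 28.047732 − (+7.584e-01/-9.858e-01) = 28.817075
iter 2: u=1.066087  f(a)=+3.232e-02  f'(a)=-9.034e-01  a ← 28.817075 − (+3.232e-02/-9.034e-01) = 28.852857
iter 3: u=1.064765  f(a)=+6.451e-05  f'(a)=-8.998e-01  a ← 28.852857 − (+6.451e-05/-8.998e-01) = 28.852929
iter 4: u=1.064762  f(a)=+2.581e-10  f'(a)=-8.998e-01  a ← 28.852929 − (+2.581e-10/-8.998e-01) = 28.852929
iter 5: u=1.064762  f(a)=+0.000e+00  f'(a)=-8.998e-01  a ← 28.852929 − (+0.000e+00/-8.998e-01) = 28.852929
converged: |Δa| < 1e-12 after 5 iterations
sag = a·(cosh(S/(2a)) − 1) = 28.852929·(cosh(1.064762) − 1) = 17.960348
T_max/T_min = cosh(S/(2a)) = 1.622479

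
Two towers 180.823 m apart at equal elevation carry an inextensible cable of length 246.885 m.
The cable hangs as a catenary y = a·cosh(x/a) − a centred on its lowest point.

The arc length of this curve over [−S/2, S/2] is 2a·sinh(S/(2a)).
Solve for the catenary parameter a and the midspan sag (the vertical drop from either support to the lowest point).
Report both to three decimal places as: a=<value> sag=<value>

seed: a₀ = √(S³/(24(L−S))) = √(180.823³/(24·66.062)) = 61.065937
iter 1: u=1.480555  f(a)=+7.630e+00  f'(a)=-2.677e+00  a ← 61.065937 − (+7.630e+00/-2.677e+00) = 63.916654
iter 2: u=1.414522  f(a)=+5.668e-01  f'(a)=-2.292e+00  a ← 63.916654 − (+5.668e-01/-2.292e+00) = 64.163920
iter 3: u=1.409071  f(a)=+3.683e-03  f'(a)=-2.263e+00  a ← 64.163920 − (+3.683e-03/-2.263e+00) = 64.165548
iter 4: u=1.409035  f(a)=+1.577e-07  f'(a)=-2.262e+00  a ← 64.165548 − (+1.577e-07/-2.262e+00) = 64.165548
iter 5: u=1.409035  f(a)=+2.842e-14  f'(a)=-2.262e+00  a ← 64.165548 − (+2.842e-14/-2.262e+00) = 64.165548
converged: |Δa| < 1e-12 after 5 iterations
sag = a·(cosh(S/(2a)) − 1) = 64.165548·(cosh(1.409035) − 1) = 74.957665
T_max/T_min = cosh(S/(2a)) = 2.168192

a=64.166 sag=74.958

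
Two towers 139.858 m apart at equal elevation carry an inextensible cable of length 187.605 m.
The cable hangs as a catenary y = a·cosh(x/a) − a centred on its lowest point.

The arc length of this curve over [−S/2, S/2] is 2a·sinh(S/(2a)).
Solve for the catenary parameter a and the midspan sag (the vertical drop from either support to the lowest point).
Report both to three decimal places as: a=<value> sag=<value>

seed: a₀ = √(S³/(24(L−S))) = √(139.858³/(24·47.747)) = 48.859870
iter 1: u=1.431215  f(a)=+5.136e+00  f'(a)=-2.385e+00  a ← 48.859870 − (+5.136e+00/-2.385e+00) = 51.012969
iter 2: u=1.370808  f(a)=+3.590e-01  f'(a)=-2.062e+00  a ← 51.012969 − (+3.590e-01/-2.062e+00) = 51.187027
iter 3: u=1.366147  f(a)=+2.045e-03  f'(a)=-2.039e+00  a ← 51.187027 − (+2.045e-03/-2.039e+00) = 51.188030
iter 4: u=1.366120  f(a)=+6.724e-08  f'(a)=-2.039e+00  a ← 51.188030 − (+6.724e-08/-2.039e+00) = 51.188030
iter 5: u=1.366120  f(a)=+0.000e+00  f'(a)=-2.039e+00  a ← 51.188030 − (+0.000e+00/-2.039e+00) = 51.188030
converged: |Δa| < 1e-12 after 5 iterations
sag = a·(cosh(S/(2a)) − 1) = 51.188030·(cosh(1.366120) − 1) = 55.672269
T_max/T_min = cosh(S/(2a)) = 2.087603

a=51.188 sag=55.672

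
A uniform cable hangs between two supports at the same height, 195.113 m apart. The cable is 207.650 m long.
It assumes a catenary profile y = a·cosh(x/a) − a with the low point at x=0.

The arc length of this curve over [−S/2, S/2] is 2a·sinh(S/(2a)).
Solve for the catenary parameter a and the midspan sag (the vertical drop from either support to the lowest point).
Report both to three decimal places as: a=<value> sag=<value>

a=158.611 sag=30.960

seed: a₀ = √(S³/(24(L−S))) = √(195.113³/(24·12.537)) = 157.118338
iter 1: u=0.620911  f(a)=+2.439e-01  f'(a)=-1.658e-01  a ← 157.118338 − (+2.439e-01/-1.658e-01) = 158.589169
iter 2: u=0.615152  f(a)=+3.467e-03  f'(a)=-1.611e-01  a ← 158.589169 − (+3.467e-03/-1.611e-01) = 158.610686
iter 3: u=0.615069  f(a)=+7.231e-07  f'(a)=-1.611e-01  a ← 158.610686 − (+7.231e-07/-1.611e-01) = 158.610691
iter 4: u=0.615069  f(a)=+2.842e-14  f'(a)=-1.611e-01  a ← 158.610691 − (+2.842e-14/-1.611e-01) = 158.610691
converged: |Δa| < 1e-12 after 4 iterations
sag = a·(cosh(S/(2a)) − 1) = 158.610691·(cosh(0.615069) − 1) = 30.959829
T_max/T_min = cosh(S/(2a)) = 1.195194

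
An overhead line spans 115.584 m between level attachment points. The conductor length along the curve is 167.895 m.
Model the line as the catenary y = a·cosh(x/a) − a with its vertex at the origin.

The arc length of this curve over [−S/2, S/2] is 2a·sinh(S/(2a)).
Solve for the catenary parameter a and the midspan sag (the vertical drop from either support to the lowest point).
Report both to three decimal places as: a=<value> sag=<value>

seed: a₀ = √(S³/(24(L−S))) = √(115.584³/(24·52.311)) = 35.070701
iter 1: u=1.647871  f(a)=+7.579e+00  f'(a)=-3.876e+00  a ← 35.070701 − (+7.579e+00/-3.876e+00) = 37.026236
iter 2: u=1.560839  f(a)=+6.801e-01  f'(a)=-3.209e+00  a ← 37.026236 − (+6.801e-01/-3.209e+00) = 37.238195
iter 3: u=1.551955  f(a)=+6.669e-03  f'(a)=-3.146e+00  a ← 37.238195 − (+6.669e-03/-3.146e+00) = 37.240315
iter 4: u=1.551867  f(a)=+6.552e-07  f'(a)=-3.146e+00  a ← 37.240315 − (+6.552e-07/-3.146e+00) = 37.240315
iter 5: u=1.551867  f(a)=-2.842e-14  f'(a)=-3.146e+00  a ← 37.240315 − (-2.842e-14/-3.146e+00) = 37.240315
converged: |Δa| < 1e-12 after 5 iterations
sag = a·(cosh(S/(2a)) − 1) = 37.240315·(cosh(1.551867) − 1) = 54.596626
T_max/T_min = cosh(S/(2a)) = 2.466062

a=37.240 sag=54.597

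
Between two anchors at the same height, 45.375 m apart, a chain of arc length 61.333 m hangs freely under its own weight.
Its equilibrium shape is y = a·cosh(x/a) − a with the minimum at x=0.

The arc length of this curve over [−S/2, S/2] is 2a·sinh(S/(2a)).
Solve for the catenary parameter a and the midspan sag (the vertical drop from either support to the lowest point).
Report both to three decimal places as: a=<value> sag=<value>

a=16.383 sag=18.385

seed: a₀ = √(S³/(24(L−S))) = √(45.375³/(24·15.958)) = 15.618169
iter 1: u=1.452635  f(a)=+1.771e+00  f'(a)=-2.509e+00  a ← 15.618169 − (+1.771e+00/-2.509e+00) = 16.324083
iter 2: u=1.389818  f(a)=+1.271e-01  f'(a)=-2.160e+00  a ← 16.324083 − (+1.271e-01/-2.160e+00) = 16.382938
iter 3: u=1.384825  f(a)=+7.674e-04  f'(a)=-2.134e+00  a ← 16.382938 − (+7.674e-04/-2.134e+00) = 16.383297
iter 4: u=1.384794  f(a)=+2.833e-08  f'(a)=-2.134e+00  a ← 16.383297 − (+2.833e-08/-2.134e+00) = 16.383297
iter 5: u=1.384794  f(a)=+1.421e-14  f'(a)=-2.134e+00  a ← 16.383297 − (+1.421e-14/-2.134e+00) = 16.383297
converged: |Δa| < 1e-12 after 5 iterations
sag = a·(cosh(S/(2a)) − 1) = 16.383297·(cosh(1.384794) − 1) = 18.385175
T_max/T_min = cosh(S/(2a)) = 2.122190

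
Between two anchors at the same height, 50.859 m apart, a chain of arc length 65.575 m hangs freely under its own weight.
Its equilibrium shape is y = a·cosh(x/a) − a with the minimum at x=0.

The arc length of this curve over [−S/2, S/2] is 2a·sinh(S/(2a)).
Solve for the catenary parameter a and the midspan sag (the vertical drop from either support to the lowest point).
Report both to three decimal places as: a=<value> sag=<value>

seed: a₀ = √(S³/(24(L−S))) = √(50.859³/(24·14.716)) = 19.299729
iter 1: u=1.317609  f(a)=+1.332e+00  f'(a)=-1.807e+00  a ← 19.299729 − (+1.332e+00/-1.807e+00) = 20.036715
iter 2: u=1.269145  f(a)=+8.007e-02  f'(a)=-1.595e+00  a ← 20.036715 − (+8.007e-02/-1.595e+00) = 20.086903
iter 3: u=1.265974  f(a)=+3.305e-04  f'(a)=-1.582e+00  a ← 20.086903 − (+3.305e-04/-1.582e+00) = 20.087112
iter 4: u=1.265961  f(a)=+5.683e-09  f'(a)=-1.582e+00  a ← 20.087112 − (+5.683e-09/-1.582e+00) = 20.087112
iter 5: u=1.265961  f(a)=+0.000e+00  f'(a)=-1.582e+00  a ← 20.087112 − (+0.000e+00/-1.582e+00) = 20.087112
converged: |Δa| < 1e-12 after 5 iterations
sag = a·(cosh(S/(2a)) − 1) = 20.087112·(cosh(1.265961) − 1) = 18.364315
T_max/T_min = cosh(S/(2a)) = 1.914234

a=20.087 sag=18.364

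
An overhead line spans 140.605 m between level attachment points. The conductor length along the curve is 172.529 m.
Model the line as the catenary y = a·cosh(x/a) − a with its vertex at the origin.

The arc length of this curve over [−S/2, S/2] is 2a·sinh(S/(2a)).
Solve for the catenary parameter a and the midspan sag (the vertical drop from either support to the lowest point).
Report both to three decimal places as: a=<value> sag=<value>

a=62.186 sag=44.156

seed: a₀ = √(S³/(24(L−S))) = √(140.605³/(24·31.924)) = 60.233330
iter 1: u=1.167169  f(a)=+2.246e+00  f'(a)=-1.212e+00  a ← 60.233330 − (+2.246e+00/-1.212e+00) = 62.087343
iter 2: u=1.132316  f(a)=+1.079e-01  f'(a)=-1.098e+00  a ← 62.087343 − (+1.079e-01/-1.098e+00) = 62.185622
iter 3: u=1.130527  f(a)=+2.767e-04  f'(a)=-1.092e+00  a ← 62.185622 − (+2.767e-04/-1.092e+00) = 62.185876
iter 4: u=1.130522  f(a)=+1.830e-09  f'(a)=-1.092e+00  a ← 62.185876 − (+1.830e-09/-1.092e+00) = 62.185876
iter 5: u=1.130522  f(a)=-2.842e-14  f'(a)=-1.092e+00  a ← 62.185876 − (-2.842e-14/-1.092e+00) = 62.185876
converged: |Δa| < 1e-12 after 5 iterations
sag = a·(cosh(S/(2a)) − 1) = 62.185876·(cosh(1.130522) − 1) = 44.156247
T_max/T_min = cosh(S/(2a)) = 1.710069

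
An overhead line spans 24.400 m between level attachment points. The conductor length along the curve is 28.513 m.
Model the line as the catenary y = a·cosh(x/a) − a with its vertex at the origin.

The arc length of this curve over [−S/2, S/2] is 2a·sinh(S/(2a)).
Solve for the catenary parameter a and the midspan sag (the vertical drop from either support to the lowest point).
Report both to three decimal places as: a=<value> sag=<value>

seed: a₀ = √(S³/(24(L−S))) = √(24.400³/(24·4.113)) = 12.131088
iter 1: u=1.005681  f(a)=+2.131e-01  f'(a)=-7.492e-01  a ← 12.131088 − (+2.131e-01/-7.492e-01) = 12.415489
iter 2: u=0.982644  f(a)=+7.723e-03  f'(a)=-6.958e-01  a ← 12.415489 − (+7.723e-03/-6.958e-01) = 12.426589
iter 3: u=0.981766  f(a)=+1.099e-05  f'(a)=-6.938e-01  a ← 12.426589 − (+1.099e-05/-6.938e-01) = 12.426605
iter 4: u=0.981765  f(a)=+2.234e-11  f'(a)=-6.938e-01  a ← 12.426605 − (+2.234e-11/-6.938e-01) = 12.426605
iter 5: u=0.981765  f(a)=-7.105e-15  f'(a)=-6.938e-01  a ← 12.426605 − (-7.105e-15/-6.938e-01) = 12.426605
converged: |Δa| < 1e-12 after 5 iterations
sag = a·(cosh(S/(2a)) − 1) = 12.426605·(cosh(0.981765) − 1) = 6.485516
T_max/T_min = cosh(S/(2a)) = 1.521906

a=12.427 sag=6.486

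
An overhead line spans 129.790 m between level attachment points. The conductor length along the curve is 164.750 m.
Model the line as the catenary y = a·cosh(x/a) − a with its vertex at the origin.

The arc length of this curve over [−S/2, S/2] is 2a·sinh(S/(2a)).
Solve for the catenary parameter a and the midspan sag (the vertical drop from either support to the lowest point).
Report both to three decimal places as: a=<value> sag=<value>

a=52.993 sag=44.955

seed: a₀ = √(S³/(24(L−S))) = √(129.790³/(24·34.960)) = 51.047034
iter 1: u=1.271279  f(a)=+2.936e+00  f'(a)=-1.604e+00  a ← 51.047034 − (+2.936e+00/-1.604e+00) = 52.877304
iter 2: u=1.227275  f(a)=+1.653e-01  f'(a)=-1.428e+00  a ← 52.877304 − (+1.653e-01/-1.428e+00) = 52.993045
iter 3: u=1.224595  f(a)=+5.931e-04  f'(a)=-1.418e+00  a ← 52.993045 − (+5.931e-04/-1.418e+00) = 52.993463
iter 4: u=1.224585  f(a)=+7.696e-09  f'(a)=-1.418e+00  a ← 52.993463 − (+7.696e-09/-1.418e+00) = 52.993463
iter 5: u=1.224585  f(a)=+2.842e-14  f'(a)=-1.418e+00  a ← 52.993463 − (+2.842e-14/-1.418e+00) = 52.993463
converged: |Δa| < 1e-12 after 5 iterations
sag = a·(cosh(S/(2a)) − 1) = 52.993463·(cosh(1.224585) − 1) = 44.955236
T_max/T_min = cosh(S/(2a)) = 1.848317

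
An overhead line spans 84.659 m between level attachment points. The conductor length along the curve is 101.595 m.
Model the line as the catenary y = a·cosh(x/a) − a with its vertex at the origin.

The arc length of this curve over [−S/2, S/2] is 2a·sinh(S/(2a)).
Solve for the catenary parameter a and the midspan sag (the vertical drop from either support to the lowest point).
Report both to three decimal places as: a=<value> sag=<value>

a=39.746 sag=24.753

seed: a₀ = √(S³/(24(L−S))) = √(84.659³/(24·16.936)) = 38.636578
iter 1: u=1.095581  f(a)=+1.046e+00  f'(a)=-9.865e-01  a ← 38.636578 − (+1.046e+00/-9.865e-01) = 39.696817
iter 2: u=1.066320  f(a)=+4.460e-02  f'(a)=-9.040e-01  a ← 39.696817 − (+4.460e-02/-9.040e-01) = 39.746151
iter 3: u=1.064996  f(a)=+8.909e-05  f'(a)=-9.004e-01  a ← 39.746151 − (+8.909e-05/-9.004e-01) = 39.746250
iter 4: u=1.064994  f(a)=+3.570e-10  f'(a)=-9.004e-01  a ← 39.746250 − (+3.570e-10/-9.004e-01) = 39.746250
iter 5: u=1.064994  f(a)=+1.421e-14  f'(a)=-9.004e-01  a ← 39.746250 − (+1.421e-14/-9.004e-01) = 39.746250
converged: |Δa| < 1e-12 after 5 iterations
sag = a·(cosh(S/(2a)) − 1) = 39.746250·(cosh(1.064994) − 1) = 24.752978
T_max/T_min = cosh(S/(2a)) = 1.622775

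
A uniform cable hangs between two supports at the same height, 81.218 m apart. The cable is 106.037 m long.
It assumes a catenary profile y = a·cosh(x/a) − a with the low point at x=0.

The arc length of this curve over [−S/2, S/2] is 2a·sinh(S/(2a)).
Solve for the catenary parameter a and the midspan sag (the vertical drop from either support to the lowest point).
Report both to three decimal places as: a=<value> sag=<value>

a=31.278 sag=30.279

seed: a₀ = √(S³/(24(L−S))) = √(81.218³/(24·24.819)) = 29.990291
iter 1: u=1.354072  f(a)=+2.377e+00  f'(a)=-1.979e+00  a ← 29.990291 − (+2.377e+00/-1.979e+00) = 31.191399
iter 2: u=1.301929  f(a)=+1.503e-01  f'(a)=-1.736e+00  a ← 31.191399 − (+1.503e-01/-1.736e+00) = 31.277953
iter 3: u=1.298327  f(a)=+6.901e-04  f'(a)=-1.720e+00  a ← 31.277953 − (+6.901e-04/-1.720e+00) = 31.278354
iter 4: u=1.298310  f(a)=+1.470e-08  f'(a)=-1.720e+00  a ← 31.278354 − (+1.470e-08/-1.720e+00) = 31.278354
iter 5: u=1.298310  f(a)=-2.842e-14  f'(a)=-1.720e+00  a ← 31.278354 − (-2.842e-14/-1.720e+00) = 31.278354
converged: |Δa| < 1e-12 after 5 iterations
sag = a·(cosh(S/(2a)) − 1) = 31.278354·(cosh(1.298310) − 1) = 30.278910
T_max/T_min = cosh(S/(2a)) = 1.968047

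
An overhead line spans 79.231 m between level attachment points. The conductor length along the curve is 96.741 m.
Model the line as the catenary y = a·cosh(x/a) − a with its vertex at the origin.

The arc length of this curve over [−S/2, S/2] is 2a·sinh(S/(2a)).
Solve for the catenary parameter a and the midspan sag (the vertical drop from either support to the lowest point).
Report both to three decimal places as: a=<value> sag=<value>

seed: a₀ = √(S³/(24(L−S))) = √(79.231³/(24·17.510)) = 34.402818
iter 1: u=1.151519  f(a)=+1.198e+00  f'(a)=-1.159e+00  a ← 34.402818 − (+1.198e+00/-1.159e+00) = 35.436259
iter 2: u=1.117937  f(a)=+5.611e-02  f'(a)=-1.053e+00  a ← 35.436259 − (+5.611e-02/-1.053e+00) = 35.489538
iter 3: u=1.116259  f(a)=+1.364e-04  f'(a)=-1.048e+00  a ← 35.489538 − (+1.364e-04/-1.048e+00) = 35.489668
iter 4: u=1.116254  f(a)=+8.109e-10  f'(a)=-1.048e+00  a ← 35.489668 − (+8.109e-10/-1.048e+00) = 35.489668
iter 5: u=1.116254  f(a)=+1.421e-14  f'(a)=-1.048e+00  a ← 35.489668 − (+1.421e-14/-1.048e+00) = 35.489668
converged: |Δa| < 1e-12 after 5 iterations
sag = a·(cosh(S/(2a)) − 1) = 35.489668·(cosh(1.116254) − 1) = 24.503847
T_max/T_min = cosh(S/(2a)) = 1.690450

a=35.490 sag=24.504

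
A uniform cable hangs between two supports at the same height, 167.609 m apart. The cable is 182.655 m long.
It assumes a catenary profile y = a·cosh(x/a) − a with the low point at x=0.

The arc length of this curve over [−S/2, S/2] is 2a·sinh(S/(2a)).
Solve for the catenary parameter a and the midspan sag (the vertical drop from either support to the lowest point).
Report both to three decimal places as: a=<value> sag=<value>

seed: a₀ = √(S³/(24(L−S))) = √(167.609³/(24·15.046)) = 114.190468
iter 1: u=0.733901  f(a)=+4.104e-01  f'(a)=-2.780e-01  a ← 114.190468 − (+4.104e-01/-2.780e-01) = 115.666874
iter 2: u=0.724533  f(a)=+8.096e-03  f'(a)=-2.671e-01  a ← 115.666874 − (+8.096e-03/-2.671e-01) = 115.697181
iter 3: u=0.724343  f(a)=+3.290e-06  f'(a)=-2.669e-01  a ← 115.697181 − (+3.290e-06/-2.669e-01) = 115.697193
iter 4: u=0.724343  f(a)=+5.116e-13  f'(a)=-2.669e-01  a ← 115.697193 − (+5.116e-13/-2.669e-01) = 115.697193
converged: |Δa| < 1e-12 after 4 iterations
sag = a·(cosh(S/(2a)) − 1) = 115.697193·(cosh(0.724343) − 1) = 31.702104
T_max/T_min = cosh(S/(2a)) = 1.274009

a=115.697 sag=31.702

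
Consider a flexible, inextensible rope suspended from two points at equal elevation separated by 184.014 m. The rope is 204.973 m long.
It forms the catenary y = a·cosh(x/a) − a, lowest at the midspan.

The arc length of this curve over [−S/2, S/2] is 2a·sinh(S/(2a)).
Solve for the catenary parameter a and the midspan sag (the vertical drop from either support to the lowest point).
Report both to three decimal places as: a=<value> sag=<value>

seed: a₀ = √(S³/(24(L−S))) = √(184.014³/(24·20.959)) = 111.297497
iter 1: u=0.826676  f(a)=+7.279e-01  f'(a)=-4.030e-01  a ← 111.297497 − (+7.279e-01/-4.030e-01) = 113.103744
iter 2: u=0.813474  f(a)=+1.810e-02  f'(a)=-3.832e-01  a ← 113.103744 − (+1.810e-02/-3.832e-01) = 113.150976
iter 3: u=0.813135  f(a)=+1.182e-05  f'(a)=-3.827e-01  a ← 113.150976 − (+1.182e-05/-3.827e-01) = 113.151007
iter 4: u=0.813135  f(a)=+5.059e-12  f'(a)=-3.827e-01  a ← 113.151007 − (+5.059e-12/-3.827e-01) = 113.151007
converged: |Δa| < 1e-12 after 4 iterations
sag = a·(cosh(S/(2a)) − 1) = 113.151007·(cosh(0.813135) − 1) = 39.514094
T_max/T_min = cosh(S/(2a)) = 1.349216

a=113.151 sag=39.514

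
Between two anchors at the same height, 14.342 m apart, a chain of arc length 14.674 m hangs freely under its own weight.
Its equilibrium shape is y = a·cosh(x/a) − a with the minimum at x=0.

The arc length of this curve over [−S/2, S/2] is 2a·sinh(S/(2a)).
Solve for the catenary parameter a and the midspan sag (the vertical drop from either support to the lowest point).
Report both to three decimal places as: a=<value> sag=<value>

seed: a₀ = √(S³/(24(L−S))) = √(14.342³/(24·0.332)) = 19.241544
iter 1: u=0.372683  f(a)=+2.313e-03  f'(a)=-3.499e-02  a ← 19.241544 − (+2.313e-03/-3.499e-02) = 19.307655
iter 2: u=0.371407  f(a)=+1.198e-05  f'(a)=-3.463e-02  a ← 19.307655 − (+1.198e-05/-3.463e-02) = 19.308001
iter 3: u=0.371400  f(a)=+3.247e-10  f'(a)=-3.463e-02  a ← 19.308001 − (+3.247e-10/-3.463e-02) = 19.308001
iter 4: u=0.371400  f(a)=-1.776e-15  f'(a)=-3.463e-02  a ← 19.308001 − (-1.776e-15/-3.463e-02) = 19.308001
converged: |Δa| < 1e-12 after 4 iterations
sag = a·(cosh(S/(2a)) − 1) = 19.308001·(cosh(0.371400) − 1) = 1.347034
T_max/T_min = cosh(S/(2a)) = 1.069766

a=19.308 sag=1.347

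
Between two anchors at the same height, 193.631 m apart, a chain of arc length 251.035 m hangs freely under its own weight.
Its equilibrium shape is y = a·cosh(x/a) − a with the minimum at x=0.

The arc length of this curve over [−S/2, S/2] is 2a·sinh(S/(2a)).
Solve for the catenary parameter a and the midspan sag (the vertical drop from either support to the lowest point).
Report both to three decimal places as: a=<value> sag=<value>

seed: a₀ = √(S³/(24(L−S))) = √(193.631³/(24·57.404)) = 72.591477
iter 1: u=1.333703  f(a)=+5.327e+00  f'(a)=-1.881e+00  a ← 72.591477 − (+5.327e+00/-1.881e+00) = 75.422975
iter 2: u=1.283634  f(a)=+3.275e-01  f'(a)=-1.656e+00  a ← 75.422975 − (+3.275e-01/-1.656e+00) = 75.620709
iter 3: u=1.280278  f(a)=+1.418e-03  f'(a)=-1.642e+00  a ← 75.620709 − (+1.418e-03/-1.642e+00) = 75.621572
iter 4: u=1.280263  f(a)=+2.682e-08  f'(a)=-1.642e+00  a ← 75.621572 − (+2.682e-08/-1.642e+00) = 75.621572
iter 5: u=1.280263  f(a)=+2.842e-14  f'(a)=-1.642e+00  a ← 75.621572 − (+2.842e-14/-1.642e+00) = 75.621572
converged: |Δa| < 1e-12 after 5 iterations
sag = a·(cosh(S/(2a)) − 1) = 75.621572·(cosh(1.280263) − 1) = 70.916017
T_max/T_min = cosh(S/(2a)) = 1.937775

a=75.622 sag=70.916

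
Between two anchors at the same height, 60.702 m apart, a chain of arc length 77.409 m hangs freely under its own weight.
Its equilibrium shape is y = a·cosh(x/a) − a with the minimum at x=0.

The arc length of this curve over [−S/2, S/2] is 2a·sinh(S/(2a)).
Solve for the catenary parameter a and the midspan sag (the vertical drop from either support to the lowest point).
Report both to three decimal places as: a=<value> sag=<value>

seed: a₀ = √(S³/(24(L−S))) = √(60.702³/(24·16.707)) = 23.618355
iter 1: u=1.285060  f(a)=+1.435e+00  f'(a)=-1.663e+00  a ← 23.618355 − (+1.435e+00/-1.663e+00) = 24.481458
iter 2: u=1.239755  f(a)=+8.241e-02  f'(a)=-1.477e+00  a ← 24.481458 − (+8.241e-02/-1.477e+00) = 24.537269
iter 3: u=1.236935  f(a)=+3.085e-04  f'(a)=-1.466e+00  a ← 24.537269 − (+3.085e-04/-1.466e+00) = 24.537480
iter 4: u=1.236924  f(a)=+4.357e-09  f'(a)=-1.466e+00  a ← 24.537480 − (+4.357e-09/-1.466e+00) = 24.537480
iter 5: u=1.236924  f(a)=+0.000e+00  f'(a)=-1.466e+00  a ← 24.537480 − (+0.000e+00/-1.466e+00) = 24.537480
converged: |Δa| < 1e-12 after 5 iterations
sag = a·(cosh(S/(2a)) − 1) = 24.537480·(cosh(1.236924) − 1) = 21.289655
T_max/T_min = cosh(S/(2a)) = 1.867638

a=24.537 sag=21.290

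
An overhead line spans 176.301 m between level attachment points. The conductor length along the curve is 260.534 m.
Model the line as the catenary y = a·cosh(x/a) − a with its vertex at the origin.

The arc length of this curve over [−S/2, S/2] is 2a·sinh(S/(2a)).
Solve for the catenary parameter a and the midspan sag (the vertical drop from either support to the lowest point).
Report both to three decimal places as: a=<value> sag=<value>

seed: a₀ = √(S³/(24(L−S))) = √(176.301³/(24·84.233)) = 52.063746
iter 1: u=1.693126  f(a)=+1.293e+01  f'(a)=-4.264e+00  a ← 52.063746 − (+1.293e+01/-4.264e+00) = 55.096721
iter 2: u=1.599923  f(a)=+1.216e+00  f'(a)=-3.496e+00  a ← 55.096721 − (+1.216e+00/-3.496e+00) = 55.444555
iter 3: u=1.589886  f(a)=+1.322e-02  f'(a)=-3.421e+00  a ← 55.444555 − (+1.322e-02/-3.421e+00) = 55.448420
iter 4: u=1.589775  f(a)=+1.600e-06  f'(a)=-3.420e+00  a ← 55.448420 − (+1.600e-06/-3.420e+00) = 55.448420
iter 5: u=1.589775  f(a)=-5.684e-14  f'(a)=-3.420e+00  a ← 55.448420 − (-5.684e-14/-3.420e+00) = 55.448420
converged: |Δa| < 1e-12 after 5 iterations
sag = a·(cosh(S/(2a)) − 1) = 55.448420·(cosh(1.589775) − 1) = 86.128480
T_max/T_min = cosh(S/(2a)) = 2.553308

a=55.448 sag=86.128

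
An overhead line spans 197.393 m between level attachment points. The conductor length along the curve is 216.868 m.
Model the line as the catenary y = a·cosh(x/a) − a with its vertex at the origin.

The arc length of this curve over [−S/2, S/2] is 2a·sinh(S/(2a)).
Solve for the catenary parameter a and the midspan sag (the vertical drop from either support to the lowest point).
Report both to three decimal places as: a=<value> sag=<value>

a=130.135 sag=39.255

seed: a₀ = √(S³/(24(L−S))) = √(197.393³/(24·19.475)) = 128.278321
iter 1: u=0.769393  f(a)=+5.846e-01  f'(a)=-3.220e-01  a ← 128.278321 − (+5.846e-01/-3.220e-01) = 130.093935
iter 2: u=0.758656  f(a)=+1.264e-02  f'(a)=-3.082e-01  a ← 130.093935 − (+1.264e-02/-3.082e-01) = 130.134958
iter 3: u=0.758417  f(a)=+6.203e-06  f'(a)=-3.079e-01  a ← 130.134958 − (+6.203e-06/-3.079e-01) = 130.134978
iter 4: u=0.758416  f(a)=+1.506e-12  f'(a)=-3.079e-01  a ← 130.134978 − (+1.506e-12/-3.079e-01) = 130.134978
converged: |Δa| < 1e-12 after 4 iterations
sag = a·(cosh(S/(2a)) − 1) = 130.134978·(cosh(0.758416) − 1) = 39.255237
T_max/T_min = cosh(S/(2a)) = 1.301650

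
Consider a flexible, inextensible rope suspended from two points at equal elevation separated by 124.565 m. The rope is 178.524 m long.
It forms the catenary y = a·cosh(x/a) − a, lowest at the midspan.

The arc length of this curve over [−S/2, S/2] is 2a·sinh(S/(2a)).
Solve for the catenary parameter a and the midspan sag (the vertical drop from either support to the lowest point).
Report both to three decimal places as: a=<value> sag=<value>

seed: a₀ = √(S³/(24(L−S))) = √(124.565³/(24·53.959)) = 38.632826
iter 1: u=1.612165  f(a)=+7.462e+00  f'(a)=-3.590e+00  a ← 38.632826 − (+7.462e+00/-3.590e+00) = 40.711307
iter 2: u=1.529858  f(a)=+6.445e-01  f'(a)=-2.995e+00  a ← 40.711307 − (+6.445e-01/-2.995e+00) = 40.926543
iter 3: u=1.521812  f(a)=+5.813e-03  f'(a)=-2.941e+00  a ← 40.926543 − (+5.813e-03/-2.941e+00) = 40.928520
iter 4: u=1.521738  f(a)=+4.821e-07  f'(a)=-2.940e+00  a ← 40.928520 − (+4.821e-07/-2.940e+00) = 40.928520
iter 5: u=1.521738  f(a)=+0.000e+00  f'(a)=-2.940e+00  a ← 40.928520 − (+0.000e+00/-2.940e+00) = 40.928520
converged: |Δa| < 1e-12 after 5 iterations
sag = a·(cosh(S/(2a)) − 1) = 40.928520·(cosh(1.521738) − 1) = 57.269486
T_max/T_min = cosh(S/(2a)) = 2.399256

a=40.929 sag=57.269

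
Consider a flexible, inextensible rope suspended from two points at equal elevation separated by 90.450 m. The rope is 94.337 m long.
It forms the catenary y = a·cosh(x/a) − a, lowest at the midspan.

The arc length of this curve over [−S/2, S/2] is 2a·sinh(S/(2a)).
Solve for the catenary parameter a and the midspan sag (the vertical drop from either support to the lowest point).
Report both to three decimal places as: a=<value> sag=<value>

a=89.632 sag=11.654

seed: a₀ = √(S³/(24(L−S))) = √(90.450³/(24·3.887)) = 89.063543
iter 1: u=0.507784  f(a)=+5.042e-02  f'(a)=-8.956e-02  a ← 89.063543 − (+5.042e-02/-8.956e-02) = 89.626542
iter 2: u=0.504594  f(a)=+4.821e-04  f'(a)=-8.785e-02  a ← 89.626542 − (+4.821e-04/-8.785e-02) = 89.632029
iter 3: u=0.504563  f(a)=+4.502e-08  f'(a)=-8.784e-02  a ← 89.632029 − (+4.502e-08/-8.784e-02) = 89.632030
iter 4: u=0.504563  f(a)=+1.421e-14  f'(a)=-8.784e-02  a ← 89.632030 − (+1.421e-14/-8.784e-02) = 89.632030
converged: |Δa| < 1e-12 after 4 iterations
sag = a·(cosh(S/(2a)) − 1) = 89.632030·(cosh(0.504563) − 1) = 11.653547
T_max/T_min = cosh(S/(2a)) = 1.130015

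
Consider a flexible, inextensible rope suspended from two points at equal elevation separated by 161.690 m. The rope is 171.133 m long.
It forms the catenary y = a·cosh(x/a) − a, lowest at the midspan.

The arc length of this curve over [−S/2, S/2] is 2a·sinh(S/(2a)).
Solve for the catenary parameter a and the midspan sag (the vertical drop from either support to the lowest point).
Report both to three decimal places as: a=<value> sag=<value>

a=137.753 sag=24.412

seed: a₀ = √(S³/(24(L−S))) = √(161.690³/(24·9.443)) = 136.572772
iter 1: u=0.591955  f(a)=+1.668e-01  f'(a)=-1.432e-01  a ← 136.572772 − (+1.668e-01/-1.432e-01) = 137.737878
iter 2: u=0.586948  f(a)=+2.159e-03  f'(a)=-1.395e-01  a ← 137.737878 − (+2.159e-03/-1.395e-01) = 137.753354
iter 3: u=0.586882  f(a)=+3.721e-07  f'(a)=-1.395e-01  a ← 137.753354 − (+3.721e-07/-1.395e-01) = 137.753357
iter 4: u=0.586882  f(a)=-2.842e-14  f'(a)=-1.395e-01  a ← 137.753357 − (-2.842e-14/-1.395e-01) = 137.753357
converged: |Δa| < 1e-12 after 4 iterations
sag = a·(cosh(S/(2a)) − 1) = 137.753357·(cosh(0.586882) − 1) = 24.412032
T_max/T_min = cosh(S/(2a)) = 1.177216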